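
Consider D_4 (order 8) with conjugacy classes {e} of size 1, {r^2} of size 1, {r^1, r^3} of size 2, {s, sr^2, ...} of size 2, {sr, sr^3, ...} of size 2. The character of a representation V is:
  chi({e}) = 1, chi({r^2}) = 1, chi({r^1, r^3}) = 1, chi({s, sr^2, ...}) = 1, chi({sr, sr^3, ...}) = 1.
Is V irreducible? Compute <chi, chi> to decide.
Irreducible: <chi, chi> = 1.

Argument: <chi, chi> = (1/|G|) sum_C |C| * |chi(C)|^2 = (1/8)[1*|1|^2 + 1*|1|^2 + 2*|1|^2 + 2*|1|^2 + 2*|1|^2]
  = (1/8)[(1) + (1) + (2) + (2) + (2)] = 8/8 = 1.
A character is irreducible iff <chi, chi> = 1, so this representation is irreducible.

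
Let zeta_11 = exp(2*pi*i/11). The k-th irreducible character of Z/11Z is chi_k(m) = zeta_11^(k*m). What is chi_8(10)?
chi_8(10) = zeta_11^80 = exp(6*I*pi/11)

Why: chi_8(10) = zeta_11^(8*10) = zeta_11^80. Since zeta_11^11 = 1, this equals zeta_11^3 = exp(2*pi*i*3/11) = exp(6*I*pi/11).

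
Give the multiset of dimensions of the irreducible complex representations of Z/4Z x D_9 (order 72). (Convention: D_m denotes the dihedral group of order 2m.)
Dimensions: 1, 1, 1, 1, 1, 1, 1, 1, 2, 2, 2, 2, 2, 2, 2, 2, 2, 2, 2, 2, 2, 2, 2, 2

Details: There are 24 irreducibles (= number of conjugacy classes). Their dimensions d_i satisfy sum d_i^2 = |G| = 72: 1 + 1 + 1 + 1 + 1 + 1 + 1 + 1 + 4 + 4 + 4 + 4 + 4 + 4 + 4 + 4 + 4 + 4 + 4 + 4 + 4 + 4 + 4 + 4 = 72. (For the product with Z/4Z: each of the 4 1-dim characters of Z/4Z tensors with each irrep of D_9, giving 4 copies of each D_9-dimension.)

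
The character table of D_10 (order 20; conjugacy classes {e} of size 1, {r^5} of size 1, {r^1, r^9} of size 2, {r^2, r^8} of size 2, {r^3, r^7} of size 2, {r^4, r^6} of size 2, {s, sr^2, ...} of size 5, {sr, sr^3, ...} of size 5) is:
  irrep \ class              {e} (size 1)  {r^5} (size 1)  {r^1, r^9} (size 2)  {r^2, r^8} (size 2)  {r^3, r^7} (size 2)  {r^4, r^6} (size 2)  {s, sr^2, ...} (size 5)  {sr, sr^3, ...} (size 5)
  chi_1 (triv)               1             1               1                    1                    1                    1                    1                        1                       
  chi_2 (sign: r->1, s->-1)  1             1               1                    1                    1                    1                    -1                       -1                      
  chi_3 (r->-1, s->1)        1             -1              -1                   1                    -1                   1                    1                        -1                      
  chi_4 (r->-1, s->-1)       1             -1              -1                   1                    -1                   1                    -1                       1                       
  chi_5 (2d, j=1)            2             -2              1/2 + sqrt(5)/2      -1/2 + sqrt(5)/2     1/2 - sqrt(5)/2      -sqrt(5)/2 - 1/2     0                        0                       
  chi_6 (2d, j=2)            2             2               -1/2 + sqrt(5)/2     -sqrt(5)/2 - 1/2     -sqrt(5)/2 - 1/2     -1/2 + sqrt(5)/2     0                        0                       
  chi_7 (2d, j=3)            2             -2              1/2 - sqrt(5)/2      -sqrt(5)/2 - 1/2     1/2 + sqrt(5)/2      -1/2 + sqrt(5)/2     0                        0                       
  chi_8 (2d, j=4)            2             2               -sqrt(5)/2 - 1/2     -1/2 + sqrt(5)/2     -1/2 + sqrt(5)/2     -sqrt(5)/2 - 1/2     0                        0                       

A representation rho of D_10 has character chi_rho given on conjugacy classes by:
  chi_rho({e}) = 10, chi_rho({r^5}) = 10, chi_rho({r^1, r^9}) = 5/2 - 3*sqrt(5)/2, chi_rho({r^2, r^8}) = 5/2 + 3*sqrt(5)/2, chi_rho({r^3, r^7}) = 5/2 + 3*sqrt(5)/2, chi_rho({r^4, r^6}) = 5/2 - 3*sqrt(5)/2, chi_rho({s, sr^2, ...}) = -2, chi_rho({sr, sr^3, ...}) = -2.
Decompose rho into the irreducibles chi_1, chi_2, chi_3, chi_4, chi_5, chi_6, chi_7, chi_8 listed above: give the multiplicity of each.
Multiplicities: chi_1: 1, chi_2: 3, chi_3: 0, chi_4: 0, chi_5: 0, chi_6: 0, chi_7: 0, chi_8: 3.

Use <chi_rho, chi> = (1/|G|) sum_C |C| * chi_rho(C) * conj(chi(C)) with |G| = 20 for each irreducible chi in the table:
  <chi_rho, chi_1> = (1/20)[1*(10)*conj(1) + 1*(10)*conj(1) + 2*(5/2 - 3*sqrt(5)/2)*conj(1) + 2*(5/2 + 3*sqrt(5)/2)*conj(1) + 2*(5/2 + 3*sqrt(5)/2)*conj(1) + 2*(5/2 - 3*sqrt(5)/2)*conj(1) + 5*(-2)*conj(1) + 5*(-2)*conj(1)]
      = (1/20)[(10) + (10) + (5 - 3*sqrt(5)) + (5 + 3*sqrt(5)) + (5 + 3*sqrt(5)) + (5 - 3*sqrt(5)) + (-10) + (-10)] = 20/20 = 1
  <chi_rho, chi_2> = (1/20)[1*(10)*conj(1) + 1*(10)*conj(1) + 2*(5/2 - 3*sqrt(5)/2)*conj(1) + 2*(5/2 + 3*sqrt(5)/2)*conj(1) + 2*(5/2 + 3*sqrt(5)/2)*conj(1) + 2*(5/2 - 3*sqrt(5)/2)*conj(1) + 5*(-2)*conj(-1) + 5*(-2)*conj(-1)]
      = (1/20)[(10) + (10) + (5 - 3*sqrt(5)) + (5 + 3*sqrt(5)) + (5 + 3*sqrt(5)) + (5 - 3*sqrt(5)) + (10) + (10)] = 60/20 = 3
  <chi_rho, chi_3> = (1/20)[1*(10)*conj(1) + 1*(10)*conj(-1) + 2*(5/2 - 3*sqrt(5)/2)*conj(-1) + 2*(5/2 + 3*sqrt(5)/2)*conj(1) + 2*(5/2 + 3*sqrt(5)/2)*conj(-1) + 2*(5/2 - 3*sqrt(5)/2)*conj(1) + 5*(-2)*conj(1) + 5*(-2)*conj(-1)]
      = (1/20)[(10) + (-10) + (-5 + 3*sqrt(5)) + (5 + 3*sqrt(5)) + (-3*sqrt(5) - 5) + (5 - 3*sqrt(5)) + (-10) + (10)] = 0/20 = 0
  <chi_rho, chi_4> = (1/20)[1*(10)*conj(1) + 1*(10)*conj(-1) + 2*(5/2 - 3*sqrt(5)/2)*conj(-1) + 2*(5/2 + 3*sqrt(5)/2)*conj(1) + 2*(5/2 + 3*sqrt(5)/2)*conj(-1) + 2*(5/2 - 3*sqrt(5)/2)*conj(1) + 5*(-2)*conj(-1) + 5*(-2)*conj(1)]
      = (1/20)[(10) + (-10) + (-5 + 3*sqrt(5)) + (5 + 3*sqrt(5)) + (-3*sqrt(5) - 5) + (5 - 3*sqrt(5)) + (10) + (-10)] = 0/20 = 0
  <chi_rho, chi_5> = (1/20)[1*(10)*conj(2) + 1*(10)*conj(-2) + 2*(5/2 - 3*sqrt(5)/2)*conj(1/2 + sqrt(5)/2) + 2*(5/2 + 3*sqrt(5)/2)*conj(-1/2 + sqrt(5)/2) + 2*(5/2 + 3*sqrt(5)/2)*conj(1/2 - sqrt(5)/2) + 2*(5/2 - 3*sqrt(5)/2)*conj(-sqrt(5)/2 - 1/2) + 5*(-2)*conj(0) + 5*(-2)*conj(0)]
      = (1/20)[(20) + (-20) + (-5 + sqrt(5)) + (sqrt(5) + 5) + (-5 - sqrt(5)) + (5 - sqrt(5)) + (0) + (0)] = 0/20 = 0
  <chi_rho, chi_6> = (1/20)[1*(10)*conj(2) + 1*(10)*conj(2) + 2*(5/2 - 3*sqrt(5)/2)*conj(-1/2 + sqrt(5)/2) + 2*(5/2 + 3*sqrt(5)/2)*conj(-sqrt(5)/2 - 1/2) + 2*(5/2 + 3*sqrt(5)/2)*conj(-sqrt(5)/2 - 1/2) + 2*(5/2 - 3*sqrt(5)/2)*conj(-1/2 + sqrt(5)/2) + 5*(-2)*conj(0) + 5*(-2)*conj(0)]
      = (1/20)[(20) + (20) + (-10 + 4*sqrt(5)) + (-10 - 4*sqrt(5)) + (-10 - 4*sqrt(5)) + (-10 + 4*sqrt(5)) + (0) + (0)] = 0/20 = 0
  <chi_rho, chi_7> = (1/20)[1*(10)*conj(2) + 1*(10)*conj(-2) + 2*(5/2 - 3*sqrt(5)/2)*conj(1/2 - sqrt(5)/2) + 2*(5/2 + 3*sqrt(5)/2)*conj(-sqrt(5)/2 - 1/2) + 2*(5/2 + 3*sqrt(5)/2)*conj(1/2 + sqrt(5)/2) + 2*(5/2 - 3*sqrt(5)/2)*conj(-1/2 + sqrt(5)/2) + 5*(-2)*conj(0) + 5*(-2)*conj(0)]
      = (1/20)[(20) + (-20) + (10 - 4*sqrt(5)) + (-10 - 4*sqrt(5)) + (4*sqrt(5) + 10) + (-10 + 4*sqrt(5)) + (0) + (0)] = 0/20 = 0
  <chi_rho, chi_8> = (1/20)[1*(10)*conj(2) + 1*(10)*conj(2) + 2*(5/2 - 3*sqrt(5)/2)*conj(-sqrt(5)/2 - 1/2) + 2*(5/2 + 3*sqrt(5)/2)*conj(-1/2 + sqrt(5)/2) + 2*(5/2 + 3*sqrt(5)/2)*conj(-1/2 + sqrt(5)/2) + 2*(5/2 - 3*sqrt(5)/2)*conj(-sqrt(5)/2 - 1/2) + 5*(-2)*conj(0) + 5*(-2)*conj(0)]
      = (1/20)[(20) + (20) + (5 - sqrt(5)) + (sqrt(5) + 5) + (sqrt(5) + 5) + (5 - sqrt(5)) + (0) + (0)] = 60/20 = 3
Dimension check: dim(rho) = sum (mult * dim) = 1*1 + 3*1 + 0*1 + 0*1 + 0*2 + 0*2 + 0*2 + 3*2 = 10 = chi_rho(e) = 10.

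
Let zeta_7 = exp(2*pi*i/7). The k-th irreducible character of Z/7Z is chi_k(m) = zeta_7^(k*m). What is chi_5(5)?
chi_5(5) = zeta_7^25 = exp(-6*I*pi/7)

Reasoning: chi_5(5) = zeta_7^(5*5) = zeta_7^25. Since zeta_7^7 = 1, this equals zeta_7^4 = exp(2*pi*i*4/7) = exp(-6*I*pi/7).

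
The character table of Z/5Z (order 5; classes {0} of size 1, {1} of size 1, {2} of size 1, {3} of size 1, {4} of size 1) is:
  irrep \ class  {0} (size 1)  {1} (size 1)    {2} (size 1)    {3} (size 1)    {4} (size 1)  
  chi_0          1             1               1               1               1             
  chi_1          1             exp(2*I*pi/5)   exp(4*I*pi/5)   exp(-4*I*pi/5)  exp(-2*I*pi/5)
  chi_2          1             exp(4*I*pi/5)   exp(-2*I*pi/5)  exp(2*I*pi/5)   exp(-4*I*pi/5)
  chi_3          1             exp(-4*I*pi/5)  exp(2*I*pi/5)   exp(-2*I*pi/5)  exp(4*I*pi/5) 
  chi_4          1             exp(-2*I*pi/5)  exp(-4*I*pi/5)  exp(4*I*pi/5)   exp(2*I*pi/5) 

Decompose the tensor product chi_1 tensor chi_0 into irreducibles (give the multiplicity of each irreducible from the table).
chi_1 tensor chi_0 = chi_1 (all other irreducibles have multiplicity 0).

Working: The character of a tensor product is the pointwise product (chi_1 * chi_0)(C) = chi_1(C) * chi_0(C):
  {0}: (1)*(1), {1}: (exp(2*I*pi/5))*(1), {2}: (exp(4*I*pi/5))*(1), {3}: (exp(-4*I*pi/5))*(1), {4}: (exp(-2*I*pi/5))*(1)
so (chi_1 * chi_0) takes values
  {0} -> 1, {1} -> exp(2*I*pi/5), {2} -> exp(4*I*pi/5), {3} -> exp(-4*I*pi/5), {4} -> exp(-2*I*pi/5).
Now take the inner product of this character with each irreducible chi from the table, <chi_1*chi_0, chi> = (1/5) sum_C |C| (chi_1*chi_0)(C) conj(chi(C)):
  <chi_1*chi_0, chi_0> = (1/5)[1*(1)*conj(1) + 1*(exp(2*I*pi/5))*conj(1) + 1*(exp(4*I*pi/5))*conj(1) + 1*(exp(-4*I*pi/5))*conj(1) + 1*(exp(-2*I*pi/5))*conj(1)]
      = (1/5)[(1) + (exp(2*I*pi/5)) + (exp(4*I*pi/5)) + (exp(-4*I*pi/5)) + (exp(-2*I*pi/5))] = 0/5 = 0
  <chi_1*chi_0, chi_1> = (1/5)[1*(1)*conj(1) + 1*(exp(2*I*pi/5))*conj(exp(2*I*pi/5)) + 1*(exp(4*I*pi/5))*conj(exp(4*I*pi/5)) + 1*(exp(-4*I*pi/5))*conj(exp(-4*I*pi/5)) + 1*(exp(-2*I*pi/5))*conj(exp(-2*I*pi/5))]
      = (1/5)[(1) + (1) + (1) + (1) + (1)] = 5/5 = 1
  <chi_1*chi_0, chi_2> = (1/5)[1*(1)*conj(1) + 1*(exp(2*I*pi/5))*conj(exp(4*I*pi/5)) + 1*(exp(4*I*pi/5))*conj(exp(-2*I*pi/5)) + 1*(exp(-4*I*pi/5))*conj(exp(2*I*pi/5)) + 1*(exp(-2*I*pi/5))*conj(exp(-4*I*pi/5))]
      = (1/5)[(1) + (exp(-2*I*pi/5)) + (exp(-4*I*pi/5)) + (exp(4*I*pi/5)) + (exp(2*I*pi/5))] = 0/5 = 0
  <chi_1*chi_0, chi_3> = (1/5)[1*(1)*conj(1) + 1*(exp(2*I*pi/5))*conj(exp(-4*I*pi/5)) + 1*(exp(4*I*pi/5))*conj(exp(2*I*pi/5)) + 1*(exp(-4*I*pi/5))*conj(exp(-2*I*pi/5)) + 1*(exp(-2*I*pi/5))*conj(exp(4*I*pi/5))]
      = (1/5)[(1) + (exp(-4*I*pi/5)) + (exp(2*I*pi/5)) + (exp(-2*I*pi/5)) + (exp(4*I*pi/5))] = 0/5 = 0
  <chi_1*chi_0, chi_4> = (1/5)[1*(1)*conj(1) + 1*(exp(2*I*pi/5))*conj(exp(-2*I*pi/5)) + 1*(exp(4*I*pi/5))*conj(exp(-4*I*pi/5)) + 1*(exp(-4*I*pi/5))*conj(exp(4*I*pi/5)) + 1*(exp(-2*I*pi/5))*conj(exp(2*I*pi/5))]
      = (1/5)[(1) + (exp(4*I*pi/5)) + (exp(-2*I*pi/5)) + (exp(2*I*pi/5)) + (exp(-4*I*pi/5))] = 0/5 = 0
(Exp terms are combined using exp(i*s)*conj(exp(i*t)) = exp(i*(s-t)), and sums of them are collapsed using the identity that for every m > 1 the m distinct m-th roots of unity sum to 0, e.g. 1 + exp(2*I*pi/3) + exp(-2*I*pi/3) = 0.)
Hence the multiplicities are chi_1: 1. Dimension check: dim(chi_1)*dim(chi_0) = 1*1 = 1 and sum (mult * dim) = 1*1 = 1.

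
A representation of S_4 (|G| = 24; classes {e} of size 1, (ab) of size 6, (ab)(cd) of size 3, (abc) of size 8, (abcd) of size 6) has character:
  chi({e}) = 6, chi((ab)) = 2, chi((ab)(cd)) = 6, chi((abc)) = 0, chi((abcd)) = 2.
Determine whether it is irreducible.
Not irreducible (reducible): <chi, chi> = 8 > 1.

Explanation: <chi, chi> = (1/|G|) sum_C |C| * |chi(C)|^2 = (1/24)[1*|6|^2 + 6*|2|^2 + 3*|6|^2 + 8*|0|^2 + 6*|2|^2]
  = (1/24)[(36) + (24) + (108) + (0) + (24)] = 192/24 = 8.
A character is irreducible iff <chi, chi> = 1, so this representation is reducible.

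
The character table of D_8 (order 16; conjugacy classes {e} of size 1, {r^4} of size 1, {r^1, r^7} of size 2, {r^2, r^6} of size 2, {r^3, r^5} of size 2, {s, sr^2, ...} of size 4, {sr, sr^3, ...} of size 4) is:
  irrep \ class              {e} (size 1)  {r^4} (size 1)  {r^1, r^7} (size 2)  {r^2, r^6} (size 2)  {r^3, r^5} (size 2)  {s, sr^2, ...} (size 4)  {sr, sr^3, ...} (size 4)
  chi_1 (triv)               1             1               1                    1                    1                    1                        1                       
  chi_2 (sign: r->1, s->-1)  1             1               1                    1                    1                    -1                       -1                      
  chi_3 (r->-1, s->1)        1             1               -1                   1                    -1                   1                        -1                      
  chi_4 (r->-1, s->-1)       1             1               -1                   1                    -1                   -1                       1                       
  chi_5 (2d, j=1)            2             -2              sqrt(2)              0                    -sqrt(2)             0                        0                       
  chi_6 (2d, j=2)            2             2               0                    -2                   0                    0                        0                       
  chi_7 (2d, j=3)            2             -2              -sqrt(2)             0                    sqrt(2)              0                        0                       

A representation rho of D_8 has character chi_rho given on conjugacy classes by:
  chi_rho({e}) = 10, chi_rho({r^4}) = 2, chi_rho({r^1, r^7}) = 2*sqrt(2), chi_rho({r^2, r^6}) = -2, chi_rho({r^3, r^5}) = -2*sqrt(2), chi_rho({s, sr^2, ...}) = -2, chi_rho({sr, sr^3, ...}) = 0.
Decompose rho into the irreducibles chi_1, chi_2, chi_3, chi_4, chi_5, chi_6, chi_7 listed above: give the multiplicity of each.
Multiplicities: chi_1: 0, chi_2: 1, chi_3: 0, chi_4: 1, chi_5: 2, chi_6: 2, chi_7: 0.

Working: Use <chi_rho, chi> = (1/|G|) sum_C |C| * chi_rho(C) * conj(chi(C)) with |G| = 16 for each irreducible chi in the table:
  <chi_rho, chi_1> = (1/16)[1*(10)*conj(1) + 1*(2)*conj(1) + 2*(2*sqrt(2))*conj(1) + 2*(-2)*conj(1) + 2*(-2*sqrt(2))*conj(1) + 4*(-2)*conj(1) + 4*(0)*conj(1)]
      = (1/16)[(10) + (2) + (4*sqrt(2)) + (-4) + (-4*sqrt(2)) + (-8) + (0)] = 0/16 = 0
  <chi_rho, chi_2> = (1/16)[1*(10)*conj(1) + 1*(2)*conj(1) + 2*(2*sqrt(2))*conj(1) + 2*(-2)*conj(1) + 2*(-2*sqrt(2))*conj(1) + 4*(-2)*conj(-1) + 4*(0)*conj(-1)]
      = (1/16)[(10) + (2) + (4*sqrt(2)) + (-4) + (-4*sqrt(2)) + (8) + (0)] = 16/16 = 1
  <chi_rho, chi_3> = (1/16)[1*(10)*conj(1) + 1*(2)*conj(1) + 2*(2*sqrt(2))*conj(-1) + 2*(-2)*conj(1) + 2*(-2*sqrt(2))*conj(-1) + 4*(-2)*conj(1) + 4*(0)*conj(-1)]
      = (1/16)[(10) + (2) + (-4*sqrt(2)) + (-4) + (4*sqrt(2)) + (-8) + (0)] = 0/16 = 0
  <chi_rho, chi_4> = (1/16)[1*(10)*conj(1) + 1*(2)*conj(1) + 2*(2*sqrt(2))*conj(-1) + 2*(-2)*conj(1) + 2*(-2*sqrt(2))*conj(-1) + 4*(-2)*conj(-1) + 4*(0)*conj(1)]
      = (1/16)[(10) + (2) + (-4*sqrt(2)) + (-4) + (4*sqrt(2)) + (8) + (0)] = 16/16 = 1
  <chi_rho, chi_5> = (1/16)[1*(10)*conj(2) + 1*(2)*conj(-2) + 2*(2*sqrt(2))*conj(sqrt(2)) + 2*(-2)*conj(0) + 2*(-2*sqrt(2))*conj(-sqrt(2)) + 4*(-2)*conj(0) + 4*(0)*conj(0)]
      = (1/16)[(20) + (-4) + (8) + (0) + (8) + (0) + (0)] = 32/16 = 2
  <chi_rho, chi_6> = (1/16)[1*(10)*conj(2) + 1*(2)*conj(2) + 2*(2*sqrt(2))*conj(0) + 2*(-2)*conj(-2) + 2*(-2*sqrt(2))*conj(0) + 4*(-2)*conj(0) + 4*(0)*conj(0)]
      = (1/16)[(20) + (4) + (0) + (8) + (0) + (0) + (0)] = 32/16 = 2
  <chi_rho, chi_7> = (1/16)[1*(10)*conj(2) + 1*(2)*conj(-2) + 2*(2*sqrt(2))*conj(-sqrt(2)) + 2*(-2)*conj(0) + 2*(-2*sqrt(2))*conj(sqrt(2)) + 4*(-2)*conj(0) + 4*(0)*conj(0)]
      = (1/16)[(20) + (-4) + (-8) + (0) + (-8) + (0) + (0)] = 0/16 = 0
Dimension check: dim(rho) = sum (mult * dim) = 0*1 + 1*1 + 0*1 + 1*1 + 2*2 + 2*2 + 0*2 = 10 = chi_rho(e) = 10.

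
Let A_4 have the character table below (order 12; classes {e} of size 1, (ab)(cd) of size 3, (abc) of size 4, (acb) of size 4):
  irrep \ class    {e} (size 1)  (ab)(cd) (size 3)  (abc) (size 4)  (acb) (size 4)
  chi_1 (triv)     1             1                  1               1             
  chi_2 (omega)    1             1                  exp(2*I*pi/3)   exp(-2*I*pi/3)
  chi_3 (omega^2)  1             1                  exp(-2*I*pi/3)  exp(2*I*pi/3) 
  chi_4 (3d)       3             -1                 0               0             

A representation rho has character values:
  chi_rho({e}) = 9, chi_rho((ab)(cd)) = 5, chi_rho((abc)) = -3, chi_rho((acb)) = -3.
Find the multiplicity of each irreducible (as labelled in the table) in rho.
Multiplicities: chi_1: 0, chi_2: 3, chi_3: 3, chi_4: 1.

Use <chi_rho, chi> = (1/|G|) sum_C |C| * chi_rho(C) * conj(chi(C)) with |G| = 12 for each irreducible chi in the table:
  <chi_rho, chi_1> = (1/12)[1*(9)*conj(1) + 3*(5)*conj(1) + 4*(-3)*conj(1) + 4*(-3)*conj(1)]
      = (1/12)[(9) + (15) + (-12) + (-12)] = 0/12 = 0
  <chi_rho, chi_2> = (1/12)[1*(9)*conj(1) + 3*(5)*conj(1) + 4*(-3)*conj(exp(2*I*pi/3)) + 4*(-3)*conj(exp(-2*I*pi/3))]
      = (1/12)[(9) + (15) + (12 + 12*exp(2*I*pi/3)) + (12 + 12*exp(-2*I*pi/3))] = 36/12 = 3
  <chi_rho, chi_3> = (1/12)[1*(9)*conj(1) + 3*(5)*conj(1) + 4*(-3)*conj(exp(-2*I*pi/3)) + 4*(-3)*conj(exp(2*I*pi/3))]
      = (1/12)[(9) + (15) + (12 + 12*exp(-2*I*pi/3)) + (12 + 12*exp(2*I*pi/3))] = 36/12 = 3
  <chi_rho, chi_4> = (1/12)[1*(9)*conj(3) + 3*(5)*conj(-1) + 4*(-3)*conj(0) + 4*(-3)*conj(0)]
      = (1/12)[(27) + (-15) + (0) + (0)] = 12/12 = 1
(Exp terms are combined using exp(i*s)*conj(exp(i*t)) = exp(i*(s-t)), and sums of them are collapsed using the identity that for every m > 1 the m distinct m-th roots of unity sum to 0, e.g. 1 + exp(2*I*pi/3) + exp(-2*I*pi/3) = 0.)
Dimension check: dim(rho) = sum (mult * dim) = 0*1 + 3*1 + 3*1 + 1*3 = 9 = chi_rho(e) = 9.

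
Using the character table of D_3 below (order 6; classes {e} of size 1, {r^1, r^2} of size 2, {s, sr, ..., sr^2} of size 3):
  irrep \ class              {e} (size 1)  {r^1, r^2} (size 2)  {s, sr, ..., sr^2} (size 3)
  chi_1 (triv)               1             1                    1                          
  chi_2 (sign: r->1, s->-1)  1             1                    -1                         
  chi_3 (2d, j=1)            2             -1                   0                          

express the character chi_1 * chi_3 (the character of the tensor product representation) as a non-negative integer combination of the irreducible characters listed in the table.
chi_1 tensor chi_3 = chi_3 (all other irreducibles have multiplicity 0).

Derivation: The character of a tensor product is the pointwise product (chi_1 * chi_3)(C) = chi_1(C) * chi_3(C):
  {e}: (1)*(2), {r^1, r^2}: (1)*(-1), {s, sr, ..., sr^2}: (1)*(0)
so (chi_1 * chi_3) takes values
  {e} -> 2, {r^1, r^2} -> -1, {s, sr, ..., sr^2} -> 0.
Now take the inner product of this character with each irreducible chi from the table, <chi_1*chi_3, chi> = (1/6) sum_C |C| (chi_1*chi_3)(C) conj(chi(C)):
  <chi_1*chi_3, chi_1> = (1/6)[1*(2)*conj(1) + 2*(-1)*conj(1) + 3*(0)*conj(1)]
      = (1/6)[(2) + (-2) + (0)] = 0/6 = 0
  <chi_1*chi_3, chi_2> = (1/6)[1*(2)*conj(1) + 2*(-1)*conj(1) + 3*(0)*conj(-1)]
      = (1/6)[(2) + (-2) + (0)] = 0/6 = 0
  <chi_1*chi_3, chi_3> = (1/6)[1*(2)*conj(2) + 2*(-1)*conj(-1) + 3*(0)*conj(0)]
      = (1/6)[(4) + (2) + (0)] = 6/6 = 1
Hence the multiplicities are chi_3: 1. Dimension check: dim(chi_1)*dim(chi_3) = 1*2 = 2 and sum (mult * dim) = 1*2 = 2.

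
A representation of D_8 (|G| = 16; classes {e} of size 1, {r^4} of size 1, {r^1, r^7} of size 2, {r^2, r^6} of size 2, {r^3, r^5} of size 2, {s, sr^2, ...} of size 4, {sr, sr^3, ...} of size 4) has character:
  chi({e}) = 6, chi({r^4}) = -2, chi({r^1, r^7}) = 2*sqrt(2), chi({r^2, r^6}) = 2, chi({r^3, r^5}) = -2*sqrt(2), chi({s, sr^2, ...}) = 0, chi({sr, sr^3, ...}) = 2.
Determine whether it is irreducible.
Not irreducible (reducible): <chi, chi> = 6 > 1.

Justification: <chi, chi> = (1/|G|) sum_C |C| * |chi(C)|^2 = (1/16)[1*|6|^2 + 1*|-2|^2 + 2*|2*sqrt(2)|^2 + 2*|2|^2 + 2*|-2*sqrt(2)|^2 + 4*|0|^2 + 4*|2|^2]
  = (1/16)[(36) + (4) + (16) + (8) + (16) + (0) + (16)] = 96/16 = 6.
A character is irreducible iff <chi, chi> = 1, so this representation is reducible.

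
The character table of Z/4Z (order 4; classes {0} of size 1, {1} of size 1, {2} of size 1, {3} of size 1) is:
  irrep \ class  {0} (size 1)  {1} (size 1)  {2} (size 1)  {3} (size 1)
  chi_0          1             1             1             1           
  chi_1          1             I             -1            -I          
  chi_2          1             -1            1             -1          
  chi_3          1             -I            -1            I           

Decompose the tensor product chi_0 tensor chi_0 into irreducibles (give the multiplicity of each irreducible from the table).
chi_0 tensor chi_0 = chi_0 (all other irreducibles have multiplicity 0).

Why: The character of a tensor product is the pointwise product (chi_0 * chi_0)(C) = chi_0(C) * chi_0(C):
  {0}: (1)*(1), {1}: (1)*(1), {2}: (1)*(1), {3}: (1)*(1)
so (chi_0 * chi_0) takes values
  {0} -> 1, {1} -> 1, {2} -> 1, {3} -> 1.
Now take the inner product of this character with each irreducible chi from the table, <chi_0*chi_0, chi> = (1/4) sum_C |C| (chi_0*chi_0)(C) conj(chi(C)):
  <chi_0*chi_0, chi_0> = (1/4)[1*(1)*conj(1) + 1*(1)*conj(1) + 1*(1)*conj(1) + 1*(1)*conj(1)]
      = (1/4)[(1) + (1) + (1) + (1)] = 4/4 = 1
  <chi_0*chi_0, chi_1> = (1/4)[1*(1)*conj(1) + 1*(1)*conj(I) + 1*(1)*conj(-1) + 1*(1)*conj(-I)]
      = (1/4)[(1) + (-I) + (-1) + (I)] = 0/4 = 0
  <chi_0*chi_0, chi_2> = (1/4)[1*(1)*conj(1) + 1*(1)*conj(-1) + 1*(1)*conj(1) + 1*(1)*conj(-1)]
      = (1/4)[(1) + (-1) + (1) + (-1)] = 0/4 = 0
  <chi_0*chi_0, chi_3> = (1/4)[1*(1)*conj(1) + 1*(1)*conj(-I) + 1*(1)*conj(-1) + 1*(1)*conj(I)]
      = (1/4)[(1) + (I) + (-1) + (-I)] = 0/4 = 0
(Exp terms are combined using exp(i*s)*conj(exp(i*t)) = exp(i*(s-t)), and sums of them are collapsed using the identity that for every m > 1 the m distinct m-th roots of unity sum to 0, e.g. 1 + exp(2*I*pi/3) + exp(-2*I*pi/3) = 0.)
Hence the multiplicities are chi_0: 1. Dimension check: dim(chi_0)*dim(chi_0) = 1*1 = 1 and sum (mult * dim) = 1*1 = 1.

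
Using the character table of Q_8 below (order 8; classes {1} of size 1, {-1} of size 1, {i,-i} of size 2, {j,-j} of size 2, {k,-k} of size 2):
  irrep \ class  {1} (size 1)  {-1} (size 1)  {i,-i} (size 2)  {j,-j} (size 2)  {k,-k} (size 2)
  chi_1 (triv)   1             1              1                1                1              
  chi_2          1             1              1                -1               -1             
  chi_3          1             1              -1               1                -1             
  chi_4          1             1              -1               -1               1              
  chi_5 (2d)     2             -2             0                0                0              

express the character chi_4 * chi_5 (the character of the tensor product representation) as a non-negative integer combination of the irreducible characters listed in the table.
chi_4 tensor chi_5 = chi_5 (all other irreducibles have multiplicity 0).

Why: The character of a tensor product is the pointwise product (chi_4 * chi_5)(C) = chi_4(C) * chi_5(C):
  {1}: (1)*(2), {-1}: (1)*(-2), {i,-i}: (-1)*(0), {j,-j}: (-1)*(0), {k,-k}: (1)*(0)
so (chi_4 * chi_5) takes values
  {1} -> 2, {-1} -> -2, {i,-i} -> 0, {j,-j} -> 0, {k,-k} -> 0.
Now take the inner product of this character with each irreducible chi from the table, <chi_4*chi_5, chi> = (1/8) sum_C |C| (chi_4*chi_5)(C) conj(chi(C)):
  <chi_4*chi_5, chi_1> = (1/8)[1*(2)*conj(1) + 1*(-2)*conj(1) + 2*(0)*conj(1) + 2*(0)*conj(1) + 2*(0)*conj(1)]
      = (1/8)[(2) + (-2) + (0) + (0) + (0)] = 0/8 = 0
  <chi_4*chi_5, chi_2> = (1/8)[1*(2)*conj(1) + 1*(-2)*conj(1) + 2*(0)*conj(1) + 2*(0)*conj(-1) + 2*(0)*conj(-1)]
      = (1/8)[(2) + (-2) + (0) + (0) + (0)] = 0/8 = 0
  <chi_4*chi_5, chi_3> = (1/8)[1*(2)*conj(1) + 1*(-2)*conj(1) + 2*(0)*conj(-1) + 2*(0)*conj(1) + 2*(0)*conj(-1)]
      = (1/8)[(2) + (-2) + (0) + (0) + (0)] = 0/8 = 0
  <chi_4*chi_5, chi_4> = (1/8)[1*(2)*conj(1) + 1*(-2)*conj(1) + 2*(0)*conj(-1) + 2*(0)*conj(-1) + 2*(0)*conj(1)]
      = (1/8)[(2) + (-2) + (0) + (0) + (0)] = 0/8 = 0
  <chi_4*chi_5, chi_5> = (1/8)[1*(2)*conj(2) + 1*(-2)*conj(-2) + 2*(0)*conj(0) + 2*(0)*conj(0) + 2*(0)*conj(0)]
      = (1/8)[(4) + (4) + (0) + (0) + (0)] = 8/8 = 1
Hence the multiplicities are chi_5: 1. Dimension check: dim(chi_4)*dim(chi_5) = 1*2 = 2 and sum (mult * dim) = 1*2 = 2.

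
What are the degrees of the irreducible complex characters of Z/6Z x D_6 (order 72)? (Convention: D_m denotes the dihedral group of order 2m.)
Dimensions: 1, 1, 1, 1, 1, 1, 1, 1, 1, 1, 1, 1, 1, 1, 1, 1, 1, 1, 1, 1, 1, 1, 1, 1, 2, 2, 2, 2, 2, 2, 2, 2, 2, 2, 2, 2

Why: There are 36 irreducibles (= number of conjugacy classes). Their dimensions d_i satisfy sum d_i^2 = |G| = 72: 1 + 1 + 1 + 1 + 1 + 1 + 1 + 1 + 1 + 1 + 1 + 1 + 1 + 1 + 1 + 1 + 1 + 1 + 1 + 1 + 1 + 1 + 1 + 1 + 4 + 4 + 4 + 4 + 4 + 4 + 4 + 4 + 4 + 4 + 4 + 4 = 72. (For the product with Z/6Z: each of the 6 1-dim characters of Z/6Z tensors with each irrep of D_6, giving 6 copies of each D_6-dimension.)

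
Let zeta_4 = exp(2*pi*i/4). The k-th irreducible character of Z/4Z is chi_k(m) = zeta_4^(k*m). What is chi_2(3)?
chi_2(3) = zeta_4^6 = -1

Explanation: chi_2(3) = zeta_4^(2*3) = zeta_4^6. Since zeta_4^4 = 1, this equals zeta_4^2 = exp(2*pi*i*2/4) = -1.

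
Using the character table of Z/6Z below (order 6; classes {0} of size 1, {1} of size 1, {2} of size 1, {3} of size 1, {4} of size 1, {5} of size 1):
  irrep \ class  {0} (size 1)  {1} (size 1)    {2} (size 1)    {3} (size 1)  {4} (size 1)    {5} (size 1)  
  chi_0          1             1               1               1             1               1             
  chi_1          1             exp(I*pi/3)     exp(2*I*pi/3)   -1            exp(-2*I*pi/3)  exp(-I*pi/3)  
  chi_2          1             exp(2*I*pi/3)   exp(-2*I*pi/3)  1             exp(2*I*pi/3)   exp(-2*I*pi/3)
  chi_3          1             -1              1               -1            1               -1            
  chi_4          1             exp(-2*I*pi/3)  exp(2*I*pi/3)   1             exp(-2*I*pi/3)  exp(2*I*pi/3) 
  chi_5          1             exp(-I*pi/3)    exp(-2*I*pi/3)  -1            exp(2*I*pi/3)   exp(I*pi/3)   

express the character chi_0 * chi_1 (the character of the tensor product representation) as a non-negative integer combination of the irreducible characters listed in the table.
chi_0 tensor chi_1 = chi_1 (all other irreducibles have multiplicity 0).

Derivation: The character of a tensor product is the pointwise product (chi_0 * chi_1)(C) = chi_0(C) * chi_1(C):
  {0}: (1)*(1), {1}: (1)*(exp(I*pi/3)), {2}: (1)*(exp(2*I*pi/3)), {3}: (1)*(-1), {4}: (1)*(exp(-2*I*pi/3)), {5}: (1)*(exp(-I*pi/3))
so (chi_0 * chi_1) takes values
  {0} -> 1, {1} -> exp(I*pi/3), {2} -> exp(2*I*pi/3), {3} -> -1, {4} -> exp(-2*I*pi/3), {5} -> exp(-I*pi/3).
Now take the inner product of this character with each irreducible chi from the table, <chi_0*chi_1, chi> = (1/6) sum_C |C| (chi_0*chi_1)(C) conj(chi(C)):
  <chi_0*chi_1, chi_0> = (1/6)[1*(1)*conj(1) + 1*(exp(I*pi/3))*conj(1) + 1*(exp(2*I*pi/3))*conj(1) + 1*(-1)*conj(1) + 1*(exp(-2*I*pi/3))*conj(1) + 1*(exp(-I*pi/3))*conj(1)]
      = (1/6)[(1) + (exp(I*pi/3)) + (exp(2*I*pi/3)) + (-1) + (exp(-2*I*pi/3)) + (exp(-I*pi/3))] = 0/6 = 0
  <chi_0*chi_1, chi_1> = (1/6)[1*(1)*conj(1) + 1*(exp(I*pi/3))*conj(exp(I*pi/3)) + 1*(exp(2*I*pi/3))*conj(exp(2*I*pi/3)) + 1*(-1)*conj(-1) + 1*(exp(-2*I*pi/3))*conj(exp(-2*I*pi/3)) + 1*(exp(-I*pi/3))*conj(exp(-I*pi/3))]
      = (1/6)[(1) + (1) + (1) + (1) + (1) + (1)] = 6/6 = 1
  <chi_0*chi_1, chi_2> = (1/6)[1*(1)*conj(1) + 1*(exp(I*pi/3))*conj(exp(2*I*pi/3)) + 1*(exp(2*I*pi/3))*conj(exp(-2*I*pi/3)) + 1*(-1)*conj(1) + 1*(exp(-2*I*pi/3))*conj(exp(2*I*pi/3)) + 1*(exp(-I*pi/3))*conj(exp(-2*I*pi/3))]
      = (1/6)[(1) + (exp(-I*pi/3)) + (exp(-2*I*pi/3)) + (-1) + (exp(2*I*pi/3)) + (exp(I*pi/3))] = 0/6 = 0
  <chi_0*chi_1, chi_3> = (1/6)[1*(1)*conj(1) + 1*(exp(I*pi/3))*conj(-1) + 1*(exp(2*I*pi/3))*conj(1) + 1*(-1)*conj(-1) + 1*(exp(-2*I*pi/3))*conj(1) + 1*(exp(-I*pi/3))*conj(-1)]
      = (1/6)[(1) + (-exp(I*pi/3)) + (exp(2*I*pi/3)) + (1) + (exp(-2*I*pi/3)) + (-exp(-I*pi/3))] = 0/6 = 0
  <chi_0*chi_1, chi_4> = (1/6)[1*(1)*conj(1) + 1*(exp(I*pi/3))*conj(exp(-2*I*pi/3)) + 1*(exp(2*I*pi/3))*conj(exp(2*I*pi/3)) + 1*(-1)*conj(1) + 1*(exp(-2*I*pi/3))*conj(exp(-2*I*pi/3)) + 1*(exp(-I*pi/3))*conj(exp(2*I*pi/3))]
      = (1/6)[(1) + (-1) + (1) + (-1) + (1) + (-1)] = 0/6 = 0
  <chi_0*chi_1, chi_5> = (1/6)[1*(1)*conj(1) + 1*(exp(I*pi/3))*conj(exp(-I*pi/3)) + 1*(exp(2*I*pi/3))*conj(exp(-2*I*pi/3)) + 1*(-1)*conj(-1) + 1*(exp(-2*I*pi/3))*conj(exp(2*I*pi/3)) + 1*(exp(-I*pi/3))*conj(exp(I*pi/3))]
      = (1/6)[(1) + (exp(2*I*pi/3)) + (exp(-2*I*pi/3)) + (1) + (exp(2*I*pi/3)) + (exp(-2*I*pi/3))] = 0/6 = 0
(Exp terms are combined using exp(i*s)*conj(exp(i*t)) = exp(i*(s-t)), and sums of them are collapsed using the identity that for every m > 1 the m distinct m-th roots of unity sum to 0, e.g. 1 + exp(2*I*pi/3) + exp(-2*I*pi/3) = 0.)
Hence the multiplicities are chi_1: 1. Dimension check: dim(chi_0)*dim(chi_1) = 1*1 = 1 and sum (mult * dim) = 1*1 = 1.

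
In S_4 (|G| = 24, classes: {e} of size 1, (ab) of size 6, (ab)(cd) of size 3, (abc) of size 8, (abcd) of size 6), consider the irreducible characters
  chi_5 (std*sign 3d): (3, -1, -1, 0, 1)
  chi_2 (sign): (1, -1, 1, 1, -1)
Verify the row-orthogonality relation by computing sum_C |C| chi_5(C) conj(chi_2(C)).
Sum = 0; so <chi_5, chi_2> = 0 (distinct irreducibles are orthogonal).

Working: Compute term by term over conjugacy classes (|C| * chi_5(C) * conj(chi_2(C))):
  1*(3)*conj(1) + 6*(-1)*conj(-1) + 3*(-1)*conj(1) + 8*(0)*conj(1) + 6*(1)*conj(-1)
  = (3) + (6) + (-3) + (0) + (-6)
  = 0.
Dividing by |G| = 24 gives 0/24 = 0, matching the row-orthogonality relation <chi_5, chi_2> = [chi_5 = chi_2].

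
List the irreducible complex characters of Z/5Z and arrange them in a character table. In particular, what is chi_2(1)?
Character table of Z/5Z (irreps indexed chi_0,...,chi_4 with chi_k(m) = zeta_5^(k*m), zeta_5 = exp(2*pi*i/5)):
  irrep \ class  {0} (size 1)  {1} (size 1)    {2} (size 1)    {3} (size 1)    {4} (size 1)  
  chi_0          1             1               1               1               1             
  chi_1          1             exp(2*I*pi/5)   exp(4*I*pi/5)   exp(-4*I*pi/5)  exp(-2*I*pi/5)
  chi_2          1             exp(4*I*pi/5)   exp(-2*I*pi/5)  exp(2*I*pi/5)   exp(-4*I*pi/5)
  chi_3          1             exp(-4*I*pi/5)  exp(2*I*pi/5)   exp(-2*I*pi/5)  exp(4*I*pi/5) 
  chi_4          1             exp(-2*I*pi/5)  exp(-4*I*pi/5)  exp(4*I*pi/5)   exp(2*I*pi/5) 

Spot check: chi_2(1) = zeta_5^(2*1) = zeta_5^2 = exp(4*I*pi/5).

Z/5Z is abelian, so all 5 irreducible complex representations are 1-dimensional. They are given by chi_k(m) = zeta_5^(k*m) for k = 0,...,4. Row orthogonality: sum_m chi_k(m) conj(chi_l(m)) = 5 * [k = l].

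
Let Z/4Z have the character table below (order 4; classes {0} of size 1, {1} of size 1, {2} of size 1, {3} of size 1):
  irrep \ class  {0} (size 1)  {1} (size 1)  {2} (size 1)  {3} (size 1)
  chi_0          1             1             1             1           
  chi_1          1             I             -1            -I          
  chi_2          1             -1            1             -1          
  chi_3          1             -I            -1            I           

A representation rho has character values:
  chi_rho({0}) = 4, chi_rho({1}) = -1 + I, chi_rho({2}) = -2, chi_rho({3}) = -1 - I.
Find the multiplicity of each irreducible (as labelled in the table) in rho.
Multiplicities: chi_0: 0, chi_1: 2, chi_2: 1, chi_3: 1.

Argument: Use <chi_rho, chi> = (1/|G|) sum_C |C| * chi_rho(C) * conj(chi(C)) with |G| = 4 for each irreducible chi in the table:
  <chi_rho, chi_0> = (1/4)[1*(4)*conj(1) + 1*(-1 + I)*conj(1) + 1*(-2)*conj(1) + 1*(-1 - I)*conj(1)]
      = (1/4)[(4) + (-1 + I) + (-2) + (-1 - I)] = 0/4 = 0
  <chi_rho, chi_1> = (1/4)[1*(4)*conj(1) + 1*(-1 + I)*conj(I) + 1*(-2)*conj(-1) + 1*(-1 - I)*conj(-I)]
      = (1/4)[(4) + (1 + I) + (2) + (1 - I)] = 8/4 = 2
  <chi_rho, chi_2> = (1/4)[1*(4)*conj(1) + 1*(-1 + I)*conj(-1) + 1*(-2)*conj(1) + 1*(-1 - I)*conj(-1)]
      = (1/4)[(4) + (1 - I) + (-2) + (1 + I)] = 4/4 = 1
  <chi_rho, chi_3> = (1/4)[1*(4)*conj(1) + 1*(-1 + I)*conj(-I) + 1*(-2)*conj(-1) + 1*(-1 - I)*conj(I)]
      = (1/4)[(4) + (-1 - I) + (2) + (-1 + I)] = 4/4 = 1
(Exp terms are combined using exp(i*s)*conj(exp(i*t)) = exp(i*(s-t)), and sums of them are collapsed using the identity that for every m > 1 the m distinct m-th roots of unity sum to 0, e.g. 1 + exp(2*I*pi/3) + exp(-2*I*pi/3) = 0.)
Dimension check: dim(rho) = sum (mult * dim) = 0*1 + 2*1 + 1*1 + 1*1 = 4 = chi_rho(e) = 4.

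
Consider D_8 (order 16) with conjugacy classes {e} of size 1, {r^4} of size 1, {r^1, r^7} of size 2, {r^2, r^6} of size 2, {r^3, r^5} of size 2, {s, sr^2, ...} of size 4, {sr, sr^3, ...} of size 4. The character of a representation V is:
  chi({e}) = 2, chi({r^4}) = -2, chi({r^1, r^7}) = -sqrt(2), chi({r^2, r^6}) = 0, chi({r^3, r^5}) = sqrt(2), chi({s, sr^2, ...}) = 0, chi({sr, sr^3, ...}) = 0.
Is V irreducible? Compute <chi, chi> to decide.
Irreducible: <chi, chi> = 1.

Argument: <chi, chi> = (1/|G|) sum_C |C| * |chi(C)|^2 = (1/16)[1*|2|^2 + 1*|-2|^2 + 2*|-sqrt(2)|^2 + 2*|0|^2 + 2*|sqrt(2)|^2 + 4*|0|^2 + 4*|0|^2]
  = (1/16)[(4) + (4) + (4) + (0) + (4) + (0) + (0)] = 16/16 = 1.
A character is irreducible iff <chi, chi> = 1, so this representation is irreducible.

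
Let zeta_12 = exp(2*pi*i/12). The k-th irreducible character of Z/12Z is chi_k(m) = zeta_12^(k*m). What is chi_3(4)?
chi_3(4) = zeta_12^12 = 1

Explanation: chi_3(4) = zeta_12^(3*4) = zeta_12^12. Since zeta_12^12 = 1, this equals zeta_12^0 = exp(2*pi*i*0/12) = 1.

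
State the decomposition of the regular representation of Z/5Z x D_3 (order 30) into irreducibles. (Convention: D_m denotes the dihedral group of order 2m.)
Each irreducible V_i of dimension d_i appears with multiplicity d_i, i.e. rho_reg = (direct sum over all irreducibles V_i) d_i V_i. The irreducible dimensions for Z/5Z x D_3 are 1, 1, 1, 1, 1, 1, 1, 1, 1, 1, 2, 2, 2, 2, 2: 10 irreducibles of dimension 1, each with multiplicity 1; 5 irreducibles of dimension 2, each with multiplicity 2. Total dimension 10*1*1 + 5*2*2 = 30 = |G|.

Explanation: General theorem: in the regular representation of a finite group G, each irreducible appears with multiplicity equal to its dimension. Check: dim(rho_reg) = sum d_i^2 = 1 + 1 + 1 + 1 + 1 + 1 + 1 + 1 + 1 + 1 + 4 + 4 + 4 + 4 + 4 = 30 = |G|.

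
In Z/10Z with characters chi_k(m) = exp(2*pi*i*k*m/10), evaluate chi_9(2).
chi_9(2) = zeta_10^18 = exp(-2*I*pi/5)

Justification: chi_9(2) = zeta_10^(9*2) = zeta_10^18. Since zeta_10^10 = 1, this equals zeta_10^8 = exp(2*pi*i*8/10) = exp(-2*I*pi/5).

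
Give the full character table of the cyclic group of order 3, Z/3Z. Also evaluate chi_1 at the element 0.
Character table of Z/3Z (irreps indexed chi_0,...,chi_2 with chi_k(m) = zeta_3^(k*m), zeta_3 = exp(2*pi*i/3)):
  irrep \ class  {0} (size 1)  {1} (size 1)    {2} (size 1)  
  chi_0          1             1               1             
  chi_1          1             exp(2*I*pi/3)   exp(-2*I*pi/3)
  chi_2          1             exp(-2*I*pi/3)  exp(2*I*pi/3) 

Spot check: chi_1(0) = zeta_3^(1*0) = zeta_3^0 = 1.

Proof sketch: Z/3Z is abelian, so all 3 irreducible complex representations are 1-dimensional. They are given by chi_k(m) = zeta_3^(k*m) for k = 0,...,2. Row orthogonality: sum_m chi_k(m) conj(chi_l(m)) = 3 * [k = l].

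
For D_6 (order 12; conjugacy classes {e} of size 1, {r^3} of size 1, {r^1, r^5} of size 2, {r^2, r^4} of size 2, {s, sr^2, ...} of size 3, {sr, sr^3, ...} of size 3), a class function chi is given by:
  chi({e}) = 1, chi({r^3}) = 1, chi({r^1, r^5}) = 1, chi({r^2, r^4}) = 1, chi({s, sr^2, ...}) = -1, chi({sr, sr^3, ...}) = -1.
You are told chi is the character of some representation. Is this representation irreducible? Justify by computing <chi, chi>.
Irreducible: <chi, chi> = 1.

Proof sketch: <chi, chi> = (1/|G|) sum_C |C| * |chi(C)|^2 = (1/12)[1*|1|^2 + 1*|1|^2 + 2*|1|^2 + 2*|1|^2 + 3*|-1|^2 + 3*|-1|^2]
  = (1/12)[(1) + (1) + (2) + (2) + (3) + (3)] = 12/12 = 1.
A character is irreducible iff <chi, chi> = 1, so this representation is irreducible.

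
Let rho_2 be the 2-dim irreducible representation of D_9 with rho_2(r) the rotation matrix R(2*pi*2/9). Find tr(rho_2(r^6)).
chi_{rho_2}(r^6) = 2*cos(2*pi*2*6/9) = -1

Details: rho_2(r^6) is rotation by angle 2*pi*2*6/9, whose trace is 2*cos(2*pi*2*6/9) = -1.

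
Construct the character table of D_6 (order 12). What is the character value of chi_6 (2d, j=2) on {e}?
Conjugacy classes: {e} of size 1, {r^3} of size 1, {r^1, r^5} of size 2, {r^2, r^4} of size 2, {s, sr^2, ...} of size 3, {sr, sr^3, ...} of size 3.
Character table:
  irrep \ class              {e} (size 1)  {r^3} (size 1)  {r^1, r^5} (size 2)  {r^2, r^4} (size 2)  {s, sr^2, ...} (size 3)  {sr, sr^3, ...} (size 3)
  chi_1 (triv)               1             1               1                    1                    1                        1                       
  chi_2 (sign: r->1, s->-1)  1             1               1                    1                    -1                       -1                      
  chi_3 (r->-1, s->1)        1             -1              -1                   1                    1                        -1                      
  chi_4 (r->-1, s->-1)       1             -1              -1                   1                    -1                       1                       
  chi_5 (2d, j=1)            2             -2              1                    -1                   0                        0                       
  chi_6 (2d, j=2)            2             2               -1                   -1                   0                        0                       

Spot check: chi_6 (2d, j=2) on {e} = 2.

Justification: D_6 has order 2*6 = 12 with 6 conjugacy classes, hence 6 irreducibles. Sum of squared dims 1 + 1 + 1 + 1 + 4 + 4 = 12 = |G|. Linear characters come from the abelianisation; the 2-dimensional irreps have character r^k -> 2*cos(2*pi*j*k/6), reflections -> 0.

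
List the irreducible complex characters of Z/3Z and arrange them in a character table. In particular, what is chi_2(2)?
Character table of Z/3Z (irreps indexed chi_0,...,chi_2 with chi_k(m) = zeta_3^(k*m), zeta_3 = exp(2*pi*i/3)):
  irrep \ class  {0} (size 1)  {1} (size 1)    {2} (size 1)  
  chi_0          1             1               1             
  chi_1          1             exp(2*I*pi/3)   exp(-2*I*pi/3)
  chi_2          1             exp(-2*I*pi/3)  exp(2*I*pi/3) 

Spot check: chi_2(2) = zeta_3^(2*2) = zeta_3^4 = exp(2*I*pi/3).

Working: Z/3Z is abelian, so all 3 irreducible complex representations are 1-dimensional. They are given by chi_k(m) = zeta_3^(k*m) for k = 0,...,2. Row orthogonality: sum_m chi_k(m) conj(chi_l(m)) = 3 * [k = l].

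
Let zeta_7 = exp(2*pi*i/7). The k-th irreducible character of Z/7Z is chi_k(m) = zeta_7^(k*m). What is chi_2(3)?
chi_2(3) = zeta_7^6 = exp(-2*I*pi/7)

Argument: chi_2(3) = zeta_7^(2*3) = zeta_7^6. Since zeta_7^7 = 1, this equals zeta_7^6 = exp(2*pi*i*6/7) = exp(-2*I*pi/7).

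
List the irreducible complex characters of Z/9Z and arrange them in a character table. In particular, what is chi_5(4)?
Character table of Z/9Z (irreps indexed chi_0,...,chi_8 with chi_k(m) = zeta_9^(k*m), zeta_9 = exp(2*pi*i/9)):
  irrep \ class  {0} (size 1)  {1} (size 1)    {2} (size 1)    {3} (size 1)    {4} (size 1)    {5} (size 1)    {6} (size 1)    {7} (size 1)    {8} (size 1)  
  chi_0          1             1               1               1               1               1               1               1               1             
  chi_1          1             exp(2*I*pi/9)   exp(4*I*pi/9)   exp(2*I*pi/3)   exp(8*I*pi/9)   exp(-8*I*pi/9)  exp(-2*I*pi/3)  exp(-4*I*pi/9)  exp(-2*I*pi/9)
  chi_2          1             exp(4*I*pi/9)   exp(8*I*pi/9)   exp(-2*I*pi/3)  exp(-2*I*pi/9)  exp(2*I*pi/9)   exp(2*I*pi/3)   exp(-8*I*pi/9)  exp(-4*I*pi/9)
  chi_3          1             exp(2*I*pi/3)   exp(-2*I*pi/3)  1               exp(2*I*pi/3)   exp(-2*I*pi/3)  1               exp(2*I*pi/3)   exp(-2*I*pi/3)
  chi_4          1             exp(8*I*pi/9)   exp(-2*I*pi/9)  exp(2*I*pi/3)   exp(-4*I*pi/9)  exp(4*I*pi/9)   exp(-2*I*pi/3)  exp(2*I*pi/9)   exp(-8*I*pi/9)
  chi_5          1             exp(-8*I*pi/9)  exp(2*I*pi/9)   exp(-2*I*pi/3)  exp(4*I*pi/9)   exp(-4*I*pi/9)  exp(2*I*pi/3)   exp(-2*I*pi/9)  exp(8*I*pi/9) 
  chi_6          1             exp(-2*I*pi/3)  exp(2*I*pi/3)   1               exp(-2*I*pi/3)  exp(2*I*pi/3)   1               exp(-2*I*pi/3)  exp(2*I*pi/3) 
  chi_7          1             exp(-4*I*pi/9)  exp(-8*I*pi/9)  exp(2*I*pi/3)   exp(2*I*pi/9)   exp(-2*I*pi/9)  exp(-2*I*pi/3)  exp(8*I*pi/9)   exp(4*I*pi/9) 
  chi_8          1             exp(-2*I*pi/9)  exp(-4*I*pi/9)  exp(-2*I*pi/3)  exp(-8*I*pi/9)  exp(8*I*pi/9)   exp(2*I*pi/3)   exp(4*I*pi/9)   exp(2*I*pi/9) 

Spot check: chi_5(4) = zeta_9^(5*4) = zeta_9^20 = exp(4*I*pi/9).

Z/9Z is abelian, so all 9 irreducible complex representations are 1-dimensional. They are given by chi_k(m) = zeta_9^(k*m) for k = 0,...,8. Row orthogonality: sum_m chi_k(m) conj(chi_l(m)) = 9 * [k = l].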